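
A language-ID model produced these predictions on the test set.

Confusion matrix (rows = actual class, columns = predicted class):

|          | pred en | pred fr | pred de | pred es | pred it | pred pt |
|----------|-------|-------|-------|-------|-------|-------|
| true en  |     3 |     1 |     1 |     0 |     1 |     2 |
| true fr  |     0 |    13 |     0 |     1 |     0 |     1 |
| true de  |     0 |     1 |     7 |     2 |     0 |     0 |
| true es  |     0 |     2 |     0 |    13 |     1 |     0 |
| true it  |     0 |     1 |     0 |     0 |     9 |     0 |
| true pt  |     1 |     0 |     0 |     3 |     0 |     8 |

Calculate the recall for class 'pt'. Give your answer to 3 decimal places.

0.667

recall = TP/(TP+FN).
pt: TP=8, FN=1+0+0+3+0=4 → 8/12 = 0.6667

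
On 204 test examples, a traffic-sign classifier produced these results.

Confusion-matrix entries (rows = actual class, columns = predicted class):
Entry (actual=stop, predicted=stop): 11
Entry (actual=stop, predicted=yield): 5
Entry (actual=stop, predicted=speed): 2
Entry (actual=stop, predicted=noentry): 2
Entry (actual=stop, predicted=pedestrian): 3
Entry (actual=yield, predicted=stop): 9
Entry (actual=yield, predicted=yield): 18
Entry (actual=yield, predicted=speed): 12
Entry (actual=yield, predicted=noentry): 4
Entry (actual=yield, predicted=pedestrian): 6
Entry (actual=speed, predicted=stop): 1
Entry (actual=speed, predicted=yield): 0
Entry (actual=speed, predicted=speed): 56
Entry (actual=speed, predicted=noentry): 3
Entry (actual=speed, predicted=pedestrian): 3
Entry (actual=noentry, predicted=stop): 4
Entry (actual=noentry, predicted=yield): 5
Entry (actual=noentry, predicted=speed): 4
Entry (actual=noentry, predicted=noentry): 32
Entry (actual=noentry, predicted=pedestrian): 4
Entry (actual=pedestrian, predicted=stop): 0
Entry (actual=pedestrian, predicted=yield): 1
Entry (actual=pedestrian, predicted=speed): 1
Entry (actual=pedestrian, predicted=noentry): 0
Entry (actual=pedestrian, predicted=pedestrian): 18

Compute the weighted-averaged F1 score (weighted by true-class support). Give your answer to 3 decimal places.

0.649

Per-class F1 score (2·TP/(2·TP+FP+FN)):
  stop: TP=11, FP=9+1+4+0=14, FN=5+2+2+3=12 → 22/48 = 0.4583
  yield: TP=18, FP=5+0+5+1=11, FN=9+12+4+6=31 → 36/78 = 0.4615
  speed: TP=56, FP=2+12+4+1=19, FN=1+0+3+3=7 → 112/138 = 0.8116
  noentry: TP=32, FP=2+4+3+0=9, FN=4+5+4+4=17 → 64/90 = 0.7111
  pedestrian: TP=18, FP=3+6+3+4=16, FN=0+1+1+0=2 → 36/54 = 0.6667
Weighted-F1 score = Σ (supportᵢ/N)·F1 scoreᵢ with N=204: (23/204)·0.4583 + (49/204)·0.4615 + (63/204)·0.8116 + (49/204)·0.7111 + (20/204)·0.6667 = 0.649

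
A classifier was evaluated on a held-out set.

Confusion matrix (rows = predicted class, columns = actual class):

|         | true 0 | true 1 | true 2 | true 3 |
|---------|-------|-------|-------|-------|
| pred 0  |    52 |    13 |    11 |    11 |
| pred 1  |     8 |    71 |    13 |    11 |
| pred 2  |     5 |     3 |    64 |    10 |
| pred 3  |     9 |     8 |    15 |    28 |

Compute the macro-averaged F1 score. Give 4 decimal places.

0.6304

Per-class F1 score (2·TP/(2·TP+FP+FN)):
  0: TP=52, FP=13+11+11=35, FN=8+5+9=22 → 104/161 = 0.64596
  1: TP=71, FP=8+13+11=32, FN=13+3+8=24 → 142/198 = 0.71717
  2: TP=64, FP=5+3+10=18, FN=11+13+15=39 → 128/185 = 0.69189
  3: TP=28, FP=9+8+15=32, FN=11+11+10=32 → 56/120 = 0.46667
Macro-F1 score = mean = (0.64596 + 0.71717 + 0.69189 + 0.46667) / 4 = 0.6304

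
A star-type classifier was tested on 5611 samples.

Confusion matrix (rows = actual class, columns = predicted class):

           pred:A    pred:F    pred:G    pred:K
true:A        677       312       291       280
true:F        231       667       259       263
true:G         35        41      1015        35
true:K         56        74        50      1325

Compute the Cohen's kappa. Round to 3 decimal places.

Observed agreement pₒ = trace/N = 3684/5611 = 0.6566
Expected agreement pₑ = Σ (rowᵢ·colᵢ)/N² = (1560·999 + 1420·1094 + 1126·1615 + 1505·1903)/5611² = 0.2476
κ = (pₒ − pₑ)/(1 − pₑ) = (0.6566 − 0.2476)/(1 − 0.2476) = 0.544

0.544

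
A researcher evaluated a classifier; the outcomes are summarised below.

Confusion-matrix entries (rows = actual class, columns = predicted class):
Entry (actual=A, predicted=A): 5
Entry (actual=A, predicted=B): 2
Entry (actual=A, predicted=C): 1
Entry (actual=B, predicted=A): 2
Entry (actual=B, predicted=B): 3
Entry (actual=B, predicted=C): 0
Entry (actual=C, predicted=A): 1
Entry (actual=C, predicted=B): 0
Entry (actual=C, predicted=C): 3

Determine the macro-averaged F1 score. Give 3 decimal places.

Per-class F1 score (2·TP/(2·TP+FP+FN)):
  A: TP=5, FP=2+1=3, FN=2+1=3 → 10/16 = 0.6250
  B: TP=3, FP=2+0=2, FN=2+0=2 → 6/10 = 0.6000
  C: TP=3, FP=1+0=1, FN=1+0=1 → 6/8 = 0.7500
Macro-F1 score = mean = (0.6250 + 0.6000 + 0.7500) / 3 = 0.658

0.658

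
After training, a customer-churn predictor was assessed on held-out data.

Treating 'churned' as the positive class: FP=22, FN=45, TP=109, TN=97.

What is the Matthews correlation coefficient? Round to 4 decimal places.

MCC = (TP·TN − FP·FN) / √((TP+FP)(TP+FN)(TN+FP)(TN+FN))
Numerator = 109·97 − 22·45 = 9583
Denominator = √(131·154·119·142) = √340900252 = 18463.4843
MCC = 9583 / 18463.4843 = 0.5190

0.5190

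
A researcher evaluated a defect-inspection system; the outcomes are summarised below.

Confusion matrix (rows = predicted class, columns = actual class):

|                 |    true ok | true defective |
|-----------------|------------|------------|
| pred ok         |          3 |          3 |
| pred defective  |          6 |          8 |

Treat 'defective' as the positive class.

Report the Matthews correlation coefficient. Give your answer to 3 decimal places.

0.066

MCC = (TP·TN − FP·FN) / √((TP+FP)(TP+FN)(TN+FP)(TN+FN))
Numerator = 8·3 − 6·3 = 6
Denominator = √(14·11·9·6) = √8316 = 91.1921
MCC = 6 / 91.1921 = 0.066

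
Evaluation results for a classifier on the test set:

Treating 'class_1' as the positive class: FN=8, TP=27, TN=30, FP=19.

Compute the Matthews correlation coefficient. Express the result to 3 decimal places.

MCC = (TP·TN − FP·FN) / √((TP+FP)(TP+FN)(TN+FP)(TN+FN))
Numerator = 27·30 − 19·8 = 658
Denominator = √(46·35·49·38) = √2997820 = 1731.4214
MCC = 658 / 1731.4214 = 0.380

0.380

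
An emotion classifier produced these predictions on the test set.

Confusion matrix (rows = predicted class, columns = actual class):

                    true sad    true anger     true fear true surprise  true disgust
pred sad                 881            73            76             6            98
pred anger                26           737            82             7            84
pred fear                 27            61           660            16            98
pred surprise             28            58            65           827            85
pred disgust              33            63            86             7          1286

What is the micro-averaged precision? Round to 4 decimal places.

Micro-averaging pools counts across classes: ΣTP=4391, ΣFP=1079, ΣFN=1079.
Micro-precision = TP/(TP+FP) on pooled counts = 0.8027 (equals overall accuracy in single-label multiclass).

0.8027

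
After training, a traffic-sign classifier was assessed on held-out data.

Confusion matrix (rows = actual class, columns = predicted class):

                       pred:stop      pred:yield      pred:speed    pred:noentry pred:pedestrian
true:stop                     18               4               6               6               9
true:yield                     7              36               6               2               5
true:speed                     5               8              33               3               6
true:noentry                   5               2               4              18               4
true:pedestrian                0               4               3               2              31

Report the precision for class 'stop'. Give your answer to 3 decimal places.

0.514

Take TP from the diagonal, FP from the rest of the 'stop' prediction marginal, FN from the rest of the 'stop' actual marginal.
precision = TP/(TP+FP).
stop: TP=18, FP=7+5+5+0=17 → 18/35 = 0.5143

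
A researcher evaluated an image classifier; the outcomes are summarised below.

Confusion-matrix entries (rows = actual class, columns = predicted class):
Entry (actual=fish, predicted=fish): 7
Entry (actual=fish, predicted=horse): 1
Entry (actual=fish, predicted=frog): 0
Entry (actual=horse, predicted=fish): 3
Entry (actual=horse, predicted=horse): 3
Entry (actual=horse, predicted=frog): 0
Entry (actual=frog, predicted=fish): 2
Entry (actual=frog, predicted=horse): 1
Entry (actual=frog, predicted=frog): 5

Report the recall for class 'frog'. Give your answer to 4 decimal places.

recall = TP/(TP+FN).
frog: TP=5, FN=2+1=3 → 5/8 = 0.62500

0.6250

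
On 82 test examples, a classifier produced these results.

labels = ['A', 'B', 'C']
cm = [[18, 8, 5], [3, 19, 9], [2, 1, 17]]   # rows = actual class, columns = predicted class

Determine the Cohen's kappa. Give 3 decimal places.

0.492

Observed agreement pₒ = trace/N = 54/82 = 0.6585
Expected agreement pₑ = Σ (rowᵢ·colᵢ)/N² = (31·23 + 31·28 + 20·31)/82² = 0.3273
κ = (pₒ − pₑ)/(1 − pₑ) = (0.6585 − 0.3273)/(1 − 0.3273) = 0.492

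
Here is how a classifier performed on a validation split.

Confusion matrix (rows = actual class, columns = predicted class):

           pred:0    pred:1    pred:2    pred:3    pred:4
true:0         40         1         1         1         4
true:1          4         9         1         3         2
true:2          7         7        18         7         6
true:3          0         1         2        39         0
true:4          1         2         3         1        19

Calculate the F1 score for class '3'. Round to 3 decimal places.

F1 score = 2·TP/(2·TP+FP+FN).
3: TP=39, FP=1+3+7+1=12, FN=0+1+2+0=3 → 78/93 = 0.8387

0.839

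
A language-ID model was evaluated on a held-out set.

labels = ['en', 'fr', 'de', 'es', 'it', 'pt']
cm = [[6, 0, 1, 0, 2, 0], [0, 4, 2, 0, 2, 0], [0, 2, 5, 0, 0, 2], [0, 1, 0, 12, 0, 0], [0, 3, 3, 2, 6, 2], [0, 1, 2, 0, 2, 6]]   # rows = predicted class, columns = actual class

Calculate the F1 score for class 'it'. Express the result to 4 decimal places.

0.4286

One-vs-rest for 'it': TP = diagonal; FP = other classes predicted 'it'; FN = 'it' predicted as other.
F1 score = 2·TP/(2·TP+FP+FN).
it: TP=6, FP=0+3+3+2+2=10, FN=2+2+0+0+2=6 → 12/28 = 0.42857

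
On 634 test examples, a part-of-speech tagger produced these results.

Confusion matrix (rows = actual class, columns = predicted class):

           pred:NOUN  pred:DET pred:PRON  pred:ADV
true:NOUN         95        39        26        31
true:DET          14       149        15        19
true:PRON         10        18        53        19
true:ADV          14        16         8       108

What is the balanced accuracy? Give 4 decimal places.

Balanced accuracy = mean of per-class recall.
  NOUN: recall = 95/191 = 0.49738
  DET: recall = 149/197 = 0.75635
  PRON: recall = 53/100 = 0.53000
  ADV: recall = 108/146 = 0.73973
Mean = (0.49738 + 0.75635 + 0.53000 + 0.73973) / 4 = 0.6309

0.6309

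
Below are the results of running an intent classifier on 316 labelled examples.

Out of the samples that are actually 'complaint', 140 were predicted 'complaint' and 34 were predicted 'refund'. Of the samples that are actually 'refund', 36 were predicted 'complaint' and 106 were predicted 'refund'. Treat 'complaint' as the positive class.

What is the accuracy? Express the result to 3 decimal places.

0.778

Accuracy = (TP+TN)/N = (140+106)/316 = 0.778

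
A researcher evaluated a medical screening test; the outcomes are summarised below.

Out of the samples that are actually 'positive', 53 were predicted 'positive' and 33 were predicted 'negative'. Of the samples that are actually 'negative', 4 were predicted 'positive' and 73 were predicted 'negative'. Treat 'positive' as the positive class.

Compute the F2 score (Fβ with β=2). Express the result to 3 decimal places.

Fβ = (1+β²)·TP / ((1+β²)·TP + β²·FN + FP), with β²=4
= 5·53 / (5·53 + 4·33 + 4) = 0.661

0.661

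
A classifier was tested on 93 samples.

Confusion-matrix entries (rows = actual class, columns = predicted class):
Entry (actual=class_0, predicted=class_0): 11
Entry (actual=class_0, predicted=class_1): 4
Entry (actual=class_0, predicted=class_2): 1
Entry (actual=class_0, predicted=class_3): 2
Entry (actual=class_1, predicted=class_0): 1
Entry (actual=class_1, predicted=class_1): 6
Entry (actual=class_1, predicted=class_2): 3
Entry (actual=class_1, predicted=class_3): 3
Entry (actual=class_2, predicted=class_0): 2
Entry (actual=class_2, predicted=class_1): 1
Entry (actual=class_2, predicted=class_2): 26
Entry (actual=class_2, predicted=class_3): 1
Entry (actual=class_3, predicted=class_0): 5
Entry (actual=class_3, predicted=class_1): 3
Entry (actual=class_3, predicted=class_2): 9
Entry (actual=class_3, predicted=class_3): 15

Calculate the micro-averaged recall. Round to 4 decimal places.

Micro-averaging pools counts across classes: ΣTP=58, ΣFP=35, ΣFN=35.
Micro-recall = TP/(TP+FN) on pooled counts = 0.6237 (equals overall accuracy in single-label multiclass).

0.6237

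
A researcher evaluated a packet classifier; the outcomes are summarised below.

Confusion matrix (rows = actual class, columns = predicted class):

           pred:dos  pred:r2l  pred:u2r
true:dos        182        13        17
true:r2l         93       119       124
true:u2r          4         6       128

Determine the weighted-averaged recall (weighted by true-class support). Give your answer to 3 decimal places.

0.625

Per-class recall (TP/(TP+FN)):
  dos: TP=182, FN=13+17=30 → 182/212 = 0.8585
  r2l: TP=119, FN=93+124=217 → 119/336 = 0.3542
  u2r: TP=128, FN=4+6=10 → 128/138 = 0.9275
Weighted-recall = Σ (supportᵢ/N)·recallᵢ with N=686: (212/686)·0.8585 + (336/686)·0.3542 + (138/686)·0.9275 = 0.625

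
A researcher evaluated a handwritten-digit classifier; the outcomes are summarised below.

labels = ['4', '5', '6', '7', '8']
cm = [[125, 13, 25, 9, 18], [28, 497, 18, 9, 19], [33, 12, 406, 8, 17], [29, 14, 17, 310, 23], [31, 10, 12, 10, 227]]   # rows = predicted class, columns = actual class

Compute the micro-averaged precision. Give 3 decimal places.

Micro-averaging pools counts across classes: ΣTP=1565, ΣFP=355, ΣFN=355.
Micro-precision = TP/(TP+FP) on pooled counts = 0.815 (equals overall accuracy in single-label multiclass).

0.815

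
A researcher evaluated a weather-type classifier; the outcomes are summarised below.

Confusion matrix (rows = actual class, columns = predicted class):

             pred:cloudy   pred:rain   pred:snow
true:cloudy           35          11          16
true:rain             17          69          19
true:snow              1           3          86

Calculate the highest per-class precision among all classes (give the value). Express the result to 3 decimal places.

Per-class precision (TP/(TP+FP)):
  cloudy: TP=35, FP=17+1=18 → 35/53 = 0.6604
  rain: TP=69, FP=11+3=14 → 69/83 = 0.8313
  snow: TP=86, FP=16+19=35 → 86/121 = 0.7107
Highest is class 'rain' with precision = 0.831.

0.831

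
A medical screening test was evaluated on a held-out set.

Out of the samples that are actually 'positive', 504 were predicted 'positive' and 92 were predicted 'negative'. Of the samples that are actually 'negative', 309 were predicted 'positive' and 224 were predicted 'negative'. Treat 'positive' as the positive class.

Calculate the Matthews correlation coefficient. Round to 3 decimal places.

0.296

MCC = (TP·TN − FP·FN) / √((TP+FP)(TP+FN)(TN+FP)(TN+FN))
Numerator = 504·224 − 309·92 = 84468
Denominator = √(813·596·533·316) = √81611450544 = 285677.1789
MCC = 84468 / 285677.1789 = 0.296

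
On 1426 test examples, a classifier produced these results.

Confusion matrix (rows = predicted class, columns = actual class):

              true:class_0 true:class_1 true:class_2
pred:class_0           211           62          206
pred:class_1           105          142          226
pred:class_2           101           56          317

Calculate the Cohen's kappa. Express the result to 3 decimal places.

Observed agreement pₒ = trace/N = 670/1426 = 0.4698
Expected agreement pₑ = Σ (rowᵢ·colᵢ)/N² = (417·479 + 260·473 + 749·474)/1426² = 0.3333
κ = (pₒ − pₑ)/(1 − pₑ) = (0.4698 − 0.3333)/(1 − 0.3333) = 0.205

0.205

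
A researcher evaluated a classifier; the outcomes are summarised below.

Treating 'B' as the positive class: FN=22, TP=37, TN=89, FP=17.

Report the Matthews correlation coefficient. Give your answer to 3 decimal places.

MCC = (TP·TN − FP·FN) / √((TP+FP)(TP+FN)(TN+FP)(TN+FN))
Numerator = 37·89 − 17·22 = 2919
Denominator = √(54·59·106·111) = √37486476 = 6122.6200
MCC = 2919 / 6122.6200 = 0.477

0.477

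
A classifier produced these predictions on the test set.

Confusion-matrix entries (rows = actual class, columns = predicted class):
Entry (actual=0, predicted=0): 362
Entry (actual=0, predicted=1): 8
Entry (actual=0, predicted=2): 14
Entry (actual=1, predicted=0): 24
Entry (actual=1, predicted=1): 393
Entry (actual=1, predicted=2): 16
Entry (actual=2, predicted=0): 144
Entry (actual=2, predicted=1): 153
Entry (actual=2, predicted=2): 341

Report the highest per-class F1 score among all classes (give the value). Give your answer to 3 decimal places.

0.796

Per-class F1 score (2·TP/(2·TP+FP+FN)):
  0: TP=362, FP=24+144=168, FN=8+14=22 → 724/914 = 0.7921
  1: TP=393, FP=8+153=161, FN=24+16=40 → 786/987 = 0.7964
  2: TP=341, FP=14+16=30, FN=144+153=297 → 682/1009 = 0.6759
Highest is class '1' with F1 score = 0.796.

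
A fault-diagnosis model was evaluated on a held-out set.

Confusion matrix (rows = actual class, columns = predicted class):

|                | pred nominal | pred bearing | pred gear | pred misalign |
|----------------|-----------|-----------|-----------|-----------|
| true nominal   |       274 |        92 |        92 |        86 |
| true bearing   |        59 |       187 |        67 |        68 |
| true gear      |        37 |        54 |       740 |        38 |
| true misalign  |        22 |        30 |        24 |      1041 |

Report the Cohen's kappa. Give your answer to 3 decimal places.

0.672

Observed agreement pₒ = trace/N = 2242/2911 = 0.7702
Expected agreement pₑ = Σ (rowᵢ·colᵢ)/N² = (544·392 + 381·363 + 869·923 + 1117·1233)/2911² = 0.2987
κ = (pₒ − pₑ)/(1 − pₑ) = (0.7702 − 0.2987)/(1 − 0.2987) = 0.672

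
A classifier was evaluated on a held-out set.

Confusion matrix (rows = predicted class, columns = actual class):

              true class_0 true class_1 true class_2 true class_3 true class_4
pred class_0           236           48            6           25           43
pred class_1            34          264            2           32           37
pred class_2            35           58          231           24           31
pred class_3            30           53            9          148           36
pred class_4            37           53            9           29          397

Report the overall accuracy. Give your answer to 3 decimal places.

Accuracy = trace / total = (236+264+231+148+397=1276) / 1907 = 1276/1907 = 0.669

0.669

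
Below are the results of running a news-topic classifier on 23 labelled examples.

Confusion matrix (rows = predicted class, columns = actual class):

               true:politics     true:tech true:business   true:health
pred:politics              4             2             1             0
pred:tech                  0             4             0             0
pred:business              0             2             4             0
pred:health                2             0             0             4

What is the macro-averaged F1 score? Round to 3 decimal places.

0.702

Per-class F1 score (2·TP/(2·TP+FP+FN)):
  politics: TP=4, FP=2+1+0=3, FN=0+0+2=2 → 8/13 = 0.6154
  tech: TP=4, FP=0+0+0=0, FN=2+2+0=4 → 8/12 = 0.6667
  business: TP=4, FP=0+2+0=2, FN=1+0+0=1 → 8/11 = 0.7273
  health: TP=4, FP=2+0+0=2, FN=0+0+0=0 → 8/10 = 0.8000
Macro-F1 score = mean = (0.6154 + 0.6667 + 0.7273 + 0.8000) / 4 = 0.702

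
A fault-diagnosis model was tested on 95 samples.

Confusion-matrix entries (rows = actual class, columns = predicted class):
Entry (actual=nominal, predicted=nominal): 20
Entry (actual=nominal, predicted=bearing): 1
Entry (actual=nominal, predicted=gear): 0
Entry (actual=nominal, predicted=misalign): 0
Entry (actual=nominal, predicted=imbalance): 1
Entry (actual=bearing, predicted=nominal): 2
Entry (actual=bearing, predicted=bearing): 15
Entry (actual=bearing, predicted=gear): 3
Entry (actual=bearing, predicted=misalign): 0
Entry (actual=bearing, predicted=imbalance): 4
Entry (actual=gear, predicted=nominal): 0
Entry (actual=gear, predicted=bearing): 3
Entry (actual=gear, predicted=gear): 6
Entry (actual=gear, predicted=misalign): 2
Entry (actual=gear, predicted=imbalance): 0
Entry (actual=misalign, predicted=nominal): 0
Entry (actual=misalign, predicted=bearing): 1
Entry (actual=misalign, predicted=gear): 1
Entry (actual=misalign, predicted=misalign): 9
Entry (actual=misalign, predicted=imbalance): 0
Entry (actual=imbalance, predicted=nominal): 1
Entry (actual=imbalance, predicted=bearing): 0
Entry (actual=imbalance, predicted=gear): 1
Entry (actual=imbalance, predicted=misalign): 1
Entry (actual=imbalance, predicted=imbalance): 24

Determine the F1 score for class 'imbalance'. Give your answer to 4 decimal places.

0.8571

F1 score = 2·TP/(2·TP+FP+FN).
imbalance: TP=24, FP=1+4+0+0=5, FN=1+0+1+1=3 → 48/56 = 0.85714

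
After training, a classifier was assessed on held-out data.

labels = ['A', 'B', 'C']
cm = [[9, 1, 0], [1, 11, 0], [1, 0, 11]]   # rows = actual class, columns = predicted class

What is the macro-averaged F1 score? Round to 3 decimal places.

Per-class F1 score (2·TP/(2·TP+FP+FN)):
  A: TP=9, FP=1+1=2, FN=1+0=1 → 18/21 = 0.8571
  B: TP=11, FP=1+0=1, FN=1+0=1 → 22/24 = 0.9167
  C: TP=11, FP=0+0=0, FN=1+0=1 → 22/23 = 0.9565
Macro-F1 score = mean = (0.8571 + 0.9167 + 0.9565) / 3 = 0.910

0.910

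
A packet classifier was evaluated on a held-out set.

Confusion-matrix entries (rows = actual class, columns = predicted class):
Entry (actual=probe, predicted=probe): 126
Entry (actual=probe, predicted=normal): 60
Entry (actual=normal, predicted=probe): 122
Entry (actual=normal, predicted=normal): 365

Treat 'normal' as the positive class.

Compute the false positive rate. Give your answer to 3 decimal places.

FPR = FP/(FP+TN) = 60/(60+126) = 0.323

0.323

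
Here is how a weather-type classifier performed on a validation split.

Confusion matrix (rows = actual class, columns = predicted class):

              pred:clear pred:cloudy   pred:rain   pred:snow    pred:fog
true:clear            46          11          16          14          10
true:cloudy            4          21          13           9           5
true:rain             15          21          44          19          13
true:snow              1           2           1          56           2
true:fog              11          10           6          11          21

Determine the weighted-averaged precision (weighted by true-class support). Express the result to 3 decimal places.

Per-class precision (TP/(TP+FP)):
  clear: TP=46, FP=4+15+1+11=31 → 46/77 = 0.5974
  cloudy: TP=21, FP=11+21+2+10=44 → 21/65 = 0.3231
  rain: TP=44, FP=16+13+1+6=36 → 44/80 = 0.5500
  snow: TP=56, FP=14+9+19+11=53 → 56/109 = 0.5138
  fog: TP=21, FP=10+5+13+2=30 → 21/51 = 0.4118
Weighted-precision = Σ (supportᵢ/N)·precisionᵢ with N=382: (97/382)·0.5974 + (52/382)·0.3231 + (112/382)·0.5500 + (62/382)·0.5138 + (59/382)·0.4118 = 0.504

0.504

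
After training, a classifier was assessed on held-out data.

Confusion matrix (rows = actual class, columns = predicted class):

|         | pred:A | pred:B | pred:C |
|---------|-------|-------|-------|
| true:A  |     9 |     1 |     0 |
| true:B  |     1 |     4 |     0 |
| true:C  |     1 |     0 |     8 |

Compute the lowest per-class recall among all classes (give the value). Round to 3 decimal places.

Per-class recall (TP/(TP+FN)):
  A: TP=9, FN=1+0=1 → 9/10 = 0.9000
  B: TP=4, FN=1+0=1 → 4/5 = 0.8000
  C: TP=8, FN=1+0=1 → 8/9 = 0.8889
Lowest is class 'B' with recall = 0.800.

0.800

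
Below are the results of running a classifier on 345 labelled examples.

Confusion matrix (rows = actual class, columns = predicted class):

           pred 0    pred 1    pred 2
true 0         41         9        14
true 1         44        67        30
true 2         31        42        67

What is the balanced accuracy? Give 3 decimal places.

Balanced accuracy = mean of per-class recall.
  0: recall = 41/64 = 0.6406
  1: recall = 67/141 = 0.4752
  2: recall = 67/140 = 0.4786
Mean = (0.6406 + 0.4752 + 0.4786) / 3 = 0.531

0.531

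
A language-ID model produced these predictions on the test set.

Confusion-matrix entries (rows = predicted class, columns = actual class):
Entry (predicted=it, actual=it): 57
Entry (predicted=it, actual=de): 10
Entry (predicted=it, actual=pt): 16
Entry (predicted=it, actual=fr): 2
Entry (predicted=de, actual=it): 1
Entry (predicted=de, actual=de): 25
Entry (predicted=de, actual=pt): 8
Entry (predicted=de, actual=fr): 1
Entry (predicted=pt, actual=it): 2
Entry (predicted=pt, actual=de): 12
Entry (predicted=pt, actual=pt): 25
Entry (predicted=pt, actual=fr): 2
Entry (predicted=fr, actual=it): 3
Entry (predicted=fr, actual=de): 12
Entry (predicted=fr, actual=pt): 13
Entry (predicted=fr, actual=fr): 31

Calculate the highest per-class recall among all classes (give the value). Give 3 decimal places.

Per-class recall (TP/(TP+FN)):
  it: TP=57, FN=1+2+3=6 → 57/63 = 0.9048
  de: TP=25, FN=10+12+12=34 → 25/59 = 0.4237
  pt: TP=25, FN=16+8+13=37 → 25/62 = 0.4032
  fr: TP=31, FN=2+1+2=5 → 31/36 = 0.8611
Highest is class 'it' with recall = 0.905.

0.905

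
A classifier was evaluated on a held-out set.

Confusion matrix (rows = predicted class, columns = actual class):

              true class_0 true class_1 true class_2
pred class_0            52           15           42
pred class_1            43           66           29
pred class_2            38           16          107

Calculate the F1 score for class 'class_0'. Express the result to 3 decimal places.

0.430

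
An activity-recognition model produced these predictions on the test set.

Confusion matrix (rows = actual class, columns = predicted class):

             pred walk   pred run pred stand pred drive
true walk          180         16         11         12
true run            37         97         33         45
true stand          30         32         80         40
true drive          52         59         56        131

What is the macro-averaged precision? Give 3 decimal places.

0.524

Per-class precision (TP/(TP+FP)):
  walk: TP=180, FP=37+30+52=119 → 180/299 = 0.6020
  run: TP=97, FP=16+32+59=107 → 97/204 = 0.4755
  stand: TP=80, FP=11+33+56=100 → 80/180 = 0.4444
  drive: TP=131, FP=12+45+40=97 → 131/228 = 0.5746
Macro-precision = mean = (0.6020 + 0.4755 + 0.4444 + 0.5746) / 4 = 0.524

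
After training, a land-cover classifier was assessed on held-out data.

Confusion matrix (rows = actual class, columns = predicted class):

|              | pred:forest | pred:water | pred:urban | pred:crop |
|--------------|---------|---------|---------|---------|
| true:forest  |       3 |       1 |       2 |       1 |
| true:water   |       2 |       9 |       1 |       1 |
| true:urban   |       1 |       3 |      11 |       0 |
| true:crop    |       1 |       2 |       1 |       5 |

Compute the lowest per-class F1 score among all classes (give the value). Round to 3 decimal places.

0.429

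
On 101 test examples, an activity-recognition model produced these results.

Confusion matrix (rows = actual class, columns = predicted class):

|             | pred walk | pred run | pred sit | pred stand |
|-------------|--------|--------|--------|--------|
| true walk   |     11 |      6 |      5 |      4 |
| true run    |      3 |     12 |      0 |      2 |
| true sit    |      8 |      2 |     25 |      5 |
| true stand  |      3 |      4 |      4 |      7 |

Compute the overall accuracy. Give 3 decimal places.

Accuracy = trace / total = (11+12+25+7=55) / 101 = 55/101 = 0.545

0.545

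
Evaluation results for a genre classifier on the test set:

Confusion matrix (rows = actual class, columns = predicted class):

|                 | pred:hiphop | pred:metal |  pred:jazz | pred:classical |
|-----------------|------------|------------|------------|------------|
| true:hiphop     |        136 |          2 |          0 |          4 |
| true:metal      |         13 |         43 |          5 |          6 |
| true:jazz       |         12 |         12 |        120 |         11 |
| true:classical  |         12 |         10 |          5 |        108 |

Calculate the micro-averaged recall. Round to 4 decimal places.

0.8156

Micro-averaging pools counts across classes: ΣTP=407, ΣFP=92, ΣFN=92.
Micro-recall = TP/(TP+FN) on pooled counts = 0.8156 (equals overall accuracy in single-label multiclass).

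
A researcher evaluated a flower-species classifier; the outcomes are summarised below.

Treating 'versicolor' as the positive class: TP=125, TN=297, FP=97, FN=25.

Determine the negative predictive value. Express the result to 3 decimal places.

0.922

NPV = TN/(TN+FN) = 297/(297+25) = 0.922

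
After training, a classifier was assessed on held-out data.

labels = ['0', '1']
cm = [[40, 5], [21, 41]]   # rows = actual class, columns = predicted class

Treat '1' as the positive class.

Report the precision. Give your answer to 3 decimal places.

0.891

Precision = TP/(TP+FP) = 41/(41+5) = 41/46 = 0.891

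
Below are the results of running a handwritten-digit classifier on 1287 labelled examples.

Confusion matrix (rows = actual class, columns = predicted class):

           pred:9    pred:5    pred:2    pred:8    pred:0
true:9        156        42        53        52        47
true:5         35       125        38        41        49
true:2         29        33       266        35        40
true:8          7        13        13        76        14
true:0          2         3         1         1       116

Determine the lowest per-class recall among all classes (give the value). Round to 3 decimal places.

0.434

Per-class recall (TP/(TP+FN)):
  9: TP=156, FN=42+53+52+47=194 → 156/350 = 0.4457
  5: TP=125, FN=35+38+41+49=163 → 125/288 = 0.4340
  2: TP=266, FN=29+33+35+40=137 → 266/403 = 0.6600
  8: TP=76, FN=7+13+13+14=47 → 76/123 = 0.6179
  0: TP=116, FN=2+3+1+1=7 → 116/123 = 0.9431
Lowest is class '5' with recall = 0.434.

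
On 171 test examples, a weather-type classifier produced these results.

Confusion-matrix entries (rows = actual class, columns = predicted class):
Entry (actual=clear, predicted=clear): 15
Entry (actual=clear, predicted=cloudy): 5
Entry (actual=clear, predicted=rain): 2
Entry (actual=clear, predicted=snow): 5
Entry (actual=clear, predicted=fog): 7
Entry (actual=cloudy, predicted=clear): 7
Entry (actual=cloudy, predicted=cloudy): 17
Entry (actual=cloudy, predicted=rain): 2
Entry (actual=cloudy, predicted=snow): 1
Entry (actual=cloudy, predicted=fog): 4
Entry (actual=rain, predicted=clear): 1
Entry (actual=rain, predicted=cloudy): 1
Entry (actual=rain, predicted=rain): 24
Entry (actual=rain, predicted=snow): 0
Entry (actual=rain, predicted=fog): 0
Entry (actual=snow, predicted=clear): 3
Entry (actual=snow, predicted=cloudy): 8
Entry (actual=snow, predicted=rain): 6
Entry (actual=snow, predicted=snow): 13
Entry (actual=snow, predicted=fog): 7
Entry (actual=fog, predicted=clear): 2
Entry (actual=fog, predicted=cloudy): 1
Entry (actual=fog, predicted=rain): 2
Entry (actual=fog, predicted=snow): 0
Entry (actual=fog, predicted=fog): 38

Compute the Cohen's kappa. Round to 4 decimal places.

Observed agreement pₒ = trace/N = 107/171 = 0.62573
Expected agreement pₑ = Σ (rowᵢ·colᵢ)/N² = (34·28 + 31·32 + 26·36 + 37·19 + 43·56)/171² = 0.20488
κ = (pₒ − pₑ)/(1 − pₑ) = (0.62573 − 0.20488)/(1 − 0.20488) = 0.5293

0.5293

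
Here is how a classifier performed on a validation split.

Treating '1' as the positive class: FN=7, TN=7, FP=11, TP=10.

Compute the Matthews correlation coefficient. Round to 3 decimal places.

MCC = (TP·TN − FP·FN) / √((TP+FP)(TP+FN)(TN+FP)(TN+FN))
Numerator = 10·7 − 11·7 = -7
Denominator = √(21·17·18·14) = √89964 = 299.9400
MCC = -7 / 299.9400 = -0.023

-0.023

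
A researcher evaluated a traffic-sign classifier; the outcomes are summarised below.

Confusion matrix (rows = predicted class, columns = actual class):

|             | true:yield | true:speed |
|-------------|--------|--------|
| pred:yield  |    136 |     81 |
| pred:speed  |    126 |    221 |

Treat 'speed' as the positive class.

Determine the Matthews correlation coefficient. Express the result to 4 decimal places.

0.2572

MCC = (TP·TN − FP·FN) / √((TP+FP)(TP+FN)(TN+FP)(TN+FN))
Numerator = 221·136 − 126·81 = 19850
Denominator = √(347·302·262·217) = √5957958076 = 77187.8104
MCC = 19850 / 77187.8104 = 0.2572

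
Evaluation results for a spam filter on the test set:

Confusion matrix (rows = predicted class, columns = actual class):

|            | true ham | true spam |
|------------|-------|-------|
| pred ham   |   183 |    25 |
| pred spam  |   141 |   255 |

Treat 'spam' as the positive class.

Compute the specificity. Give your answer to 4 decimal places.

0.5648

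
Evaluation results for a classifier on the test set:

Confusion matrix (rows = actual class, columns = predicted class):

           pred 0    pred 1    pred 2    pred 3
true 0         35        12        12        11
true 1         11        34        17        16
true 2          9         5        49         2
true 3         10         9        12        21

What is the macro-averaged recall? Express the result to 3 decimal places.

Per-class recall (TP/(TP+FN)):
  0: TP=35, FN=12+12+11=35 → 35/70 = 0.5000
  1: TP=34, FN=11+17+16=44 → 34/78 = 0.4359
  2: TP=49, FN=9+5+2=16 → 49/65 = 0.7538
  3: TP=21, FN=10+9+12=31 → 21/52 = 0.4038
Macro-recall = mean = (0.5000 + 0.4359 + 0.7538 + 0.4038) / 4 = 0.523

0.523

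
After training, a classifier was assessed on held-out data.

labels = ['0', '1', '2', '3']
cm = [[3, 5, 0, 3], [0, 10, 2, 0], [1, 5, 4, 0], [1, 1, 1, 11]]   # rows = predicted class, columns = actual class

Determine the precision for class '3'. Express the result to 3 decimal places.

0.786

Take TP from the diagonal, FP from the rest of the '3' prediction marginal, FN from the rest of the '3' actual marginal.
precision = TP/(TP+FP).
3: TP=11, FP=1+1+1=3 → 11/14 = 0.7857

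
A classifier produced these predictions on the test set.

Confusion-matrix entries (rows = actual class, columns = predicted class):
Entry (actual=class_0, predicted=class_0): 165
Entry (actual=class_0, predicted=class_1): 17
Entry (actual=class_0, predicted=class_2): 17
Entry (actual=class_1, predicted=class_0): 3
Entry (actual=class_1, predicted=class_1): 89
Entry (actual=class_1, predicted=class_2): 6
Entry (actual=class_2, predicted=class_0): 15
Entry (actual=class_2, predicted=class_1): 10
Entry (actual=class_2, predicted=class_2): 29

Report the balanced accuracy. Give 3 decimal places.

0.758

Balanced accuracy = mean of per-class recall.
  class_0: recall = 165/199 = 0.8291
  class_1: recall = 89/98 = 0.9082
  class_2: recall = 29/54 = 0.5370
Mean = (0.8291 + 0.9082 + 0.5370) / 3 = 0.758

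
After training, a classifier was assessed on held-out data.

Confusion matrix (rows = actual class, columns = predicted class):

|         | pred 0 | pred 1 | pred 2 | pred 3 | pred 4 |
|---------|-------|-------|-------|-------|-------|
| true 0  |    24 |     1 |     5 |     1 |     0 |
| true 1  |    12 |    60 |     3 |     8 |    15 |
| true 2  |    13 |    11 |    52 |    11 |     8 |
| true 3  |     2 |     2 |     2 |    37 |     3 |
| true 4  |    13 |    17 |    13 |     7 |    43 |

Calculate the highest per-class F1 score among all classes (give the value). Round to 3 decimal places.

0.673

Per-class F1 score (2·TP/(2·TP+FP+FN)):
  0: TP=24, FP=12+13+2+13=40, FN=1+5+1+0=7 → 48/95 = 0.5053
  1: TP=60, FP=1+11+2+17=31, FN=12+3+8+15=38 → 120/189 = 0.6349
  2: TP=52, FP=5+3+2+13=23, FN=13+11+11+8=43 → 104/170 = 0.6118
  3: TP=37, FP=1+8+11+7=27, FN=2+2+2+3=9 → 74/110 = 0.6727
  4: TP=43, FP=0+15+8+3=26, FN=13+17+13+7=50 → 86/162 = 0.5309
Highest is class '3' with F1 score = 0.673.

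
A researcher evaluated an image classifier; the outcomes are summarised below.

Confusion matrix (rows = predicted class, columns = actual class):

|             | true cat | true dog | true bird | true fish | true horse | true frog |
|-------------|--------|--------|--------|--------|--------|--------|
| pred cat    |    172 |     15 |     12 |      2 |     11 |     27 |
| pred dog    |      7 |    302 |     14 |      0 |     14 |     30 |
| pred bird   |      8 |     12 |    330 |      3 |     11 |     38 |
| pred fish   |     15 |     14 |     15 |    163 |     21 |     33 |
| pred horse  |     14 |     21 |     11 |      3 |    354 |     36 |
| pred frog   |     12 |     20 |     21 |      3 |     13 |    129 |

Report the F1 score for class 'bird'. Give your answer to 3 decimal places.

Take TP from the diagonal, FP from the rest of the 'bird' prediction marginal, FN from the rest of the 'bird' actual marginal.
F1 score = 2·TP/(2·TP+FP+FN).
bird: TP=330, FP=8+12+3+11+38=72, FN=12+14+15+11+21=73 → 660/805 = 0.8199

0.820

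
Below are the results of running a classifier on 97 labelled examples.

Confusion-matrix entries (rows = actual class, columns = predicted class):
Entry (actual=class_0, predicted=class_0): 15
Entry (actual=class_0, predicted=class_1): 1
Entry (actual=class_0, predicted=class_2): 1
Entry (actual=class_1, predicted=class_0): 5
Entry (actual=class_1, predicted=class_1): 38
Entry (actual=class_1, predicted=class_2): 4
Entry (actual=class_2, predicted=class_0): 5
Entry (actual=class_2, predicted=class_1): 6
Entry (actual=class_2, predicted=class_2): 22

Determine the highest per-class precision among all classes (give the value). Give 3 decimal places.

0.844

Per-class precision (TP/(TP+FP)):
  class_0: TP=15, FP=5+5=10 → 15/25 = 0.6000
  class_1: TP=38, FP=1+6=7 → 38/45 = 0.8444
  class_2: TP=22, FP=1+4=5 → 22/27 = 0.8148
Highest is class 'class_1' with precision = 0.844.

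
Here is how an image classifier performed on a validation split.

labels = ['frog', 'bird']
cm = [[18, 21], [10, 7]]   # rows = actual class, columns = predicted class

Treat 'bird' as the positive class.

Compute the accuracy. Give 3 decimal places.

Accuracy = (TP+TN)/N = (7+18)/56 = 0.446

0.446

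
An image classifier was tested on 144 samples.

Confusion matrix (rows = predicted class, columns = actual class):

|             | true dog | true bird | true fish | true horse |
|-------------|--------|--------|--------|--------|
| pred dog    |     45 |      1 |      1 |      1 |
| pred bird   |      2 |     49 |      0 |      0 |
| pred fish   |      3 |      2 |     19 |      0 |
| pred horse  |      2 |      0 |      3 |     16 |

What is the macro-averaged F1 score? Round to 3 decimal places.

0.876

Per-class F1 score (2·TP/(2·TP+FP+FN)):
  dog: TP=45, FP=1+1+1=3, FN=2+3+2=7 → 90/100 = 0.9000
  bird: TP=49, FP=2+0+0=2, FN=1+2+0=3 → 98/103 = 0.9515
  fish: TP=19, FP=3+2+0=5, FN=1+0+3=4 → 38/47 = 0.8085
  horse: TP=16, FP=2+0+3=5, FN=1+0+0=1 → 32/38 = 0.8421
Macro-F1 score = mean = (0.9000 + 0.9515 + 0.8085 + 0.8421) / 4 = 0.876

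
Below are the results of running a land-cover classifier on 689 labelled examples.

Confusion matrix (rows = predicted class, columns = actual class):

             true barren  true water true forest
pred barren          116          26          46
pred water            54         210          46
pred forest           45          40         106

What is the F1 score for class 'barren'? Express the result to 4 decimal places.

Take TP from the diagonal, FP from the rest of the 'barren' prediction marginal, FN from the rest of the 'barren' actual marginal.
F1 score = 2·TP/(2·TP+FP+FN).
barren: TP=116, FP=26+46=72, FN=54+45=99 → 232/403 = 0.57568

0.5757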